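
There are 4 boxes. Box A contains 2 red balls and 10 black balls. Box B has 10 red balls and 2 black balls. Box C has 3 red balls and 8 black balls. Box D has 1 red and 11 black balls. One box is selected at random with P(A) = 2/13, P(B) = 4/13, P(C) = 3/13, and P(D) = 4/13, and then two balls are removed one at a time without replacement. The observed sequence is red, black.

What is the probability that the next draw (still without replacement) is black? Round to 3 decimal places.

0.620

The likelihood of the observed sequence under each hypothesis: P(data | box A) = (2/12)(10/11) = 0.15152; P(data | box B) = (10/12)(2/11) = 0.15152; P(data | box C) = (3/11)(8/10) = 0.21818; P(data | box D) = (1/12)(11/11) = 0.083333.
The prior-weighted likelihoods are 2/13 · 0.15152 = 0.02331, 4/13 · 0.15152 = 0.04662, 3/13 · 0.21818 = 0.05035, 4/13 · 0.083333 = 0.025641; these sum to 0.14592.
The posterior is then P(box A | data) = 0.15974, P(box B | data) = 0.31949, P(box C | data) = 0.34505, P(box D | data) = 0.17572.
So P(black next | data) = Σ P(black next | H) P(H | data) = (9/10)(0.15974) + (1/10)(0.31949) + (7/9)(0.34505) + (1)(0.17572) = 0.61981.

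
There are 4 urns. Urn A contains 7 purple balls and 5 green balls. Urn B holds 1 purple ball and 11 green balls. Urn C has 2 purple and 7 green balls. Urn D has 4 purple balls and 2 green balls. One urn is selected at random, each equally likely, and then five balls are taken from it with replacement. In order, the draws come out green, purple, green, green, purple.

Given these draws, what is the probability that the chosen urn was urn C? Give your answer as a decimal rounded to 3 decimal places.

For each hypothesis, P(data | H) works out to: P(data | urn A) = (5/12)(7/12)(5/12)(5/12)(7/12) = 0.024615; P(data | urn B) = (11/12)(1/12)(11/12)(11/12)(1/12) = 0.005349; P(data | urn C) = (7/9)(2/9)(7/9)(7/9)(2/9) = 0.023235; P(data | urn D) = (2/6)(4/6)(2/6)(2/6)(4/6) = 0.016461.
Weighting by the prior gives 1/4 · 0.024615 = 0.0061538, 1/4 · 0.005349 = 0.0013372, 1/4 · 0.023235 = 0.0058087, 1/4 · 0.016461 = 0.0041152; these sum to 0.017415.
Hence P(urn C | data) = (0.0058087) / (0.017415) = 0.33355.

0.334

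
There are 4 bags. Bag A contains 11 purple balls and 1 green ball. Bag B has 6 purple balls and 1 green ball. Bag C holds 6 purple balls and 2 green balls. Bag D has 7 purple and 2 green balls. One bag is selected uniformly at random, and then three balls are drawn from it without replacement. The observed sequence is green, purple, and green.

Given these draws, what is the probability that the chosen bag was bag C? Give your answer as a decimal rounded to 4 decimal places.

For each hypothesis, P(data | H) works out to: P(data | bag A) = (1/12)(11/11)(0/10) = 0; P(data | bag B) = (1/7)(6/6)(0/5) = 0; P(data | bag C) = (2/8)(6/7)(1/6) = 1/28; P(data | bag D) = (2/9)(7/8)(1/7) = 1/36.
Weighting by the prior gives 1/4 · 0 = 0, 1/4 · 0 = 0, 1/4 · 1/28 = 1/112, 1/4 · 1/36 = 1/144; with total 1/63.
Hence P(bag C | data) = (1/112) / (1/63) = 9/16.

0.5625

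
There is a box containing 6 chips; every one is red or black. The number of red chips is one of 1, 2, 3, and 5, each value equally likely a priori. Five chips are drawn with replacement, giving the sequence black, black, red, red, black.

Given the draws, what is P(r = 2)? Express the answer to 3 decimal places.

Compute the likelihood of the observed sequence for each case: P(data | r = 1) = (5/6)(5/6)(1/6)(1/6)(5/6) = 0.016075; P(data | r = 2) = (4/6)(4/6)(2/6)(2/6)(4/6) = 0.032922; P(data | r = 3) = (3/6)(3/6)(3/6)(3/6)(3/6) = 0.03125; P(data | r = 5) = (1/6)(1/6)(5/6)(5/6)(1/6) = 0.003215.
The prior-weighted likelihoods are 1/4 · 0.016075 = 0.0040188, 1/4 · 0.032922 = 0.0082305, 1/4 · 0.03125 = 0.0078125, 1/4 · 0.003215 = 0.00080376; with total 0.020865.
Hence P(r = 2 | data) = (0.0082305) / (0.020865) = 0.39445.

0.394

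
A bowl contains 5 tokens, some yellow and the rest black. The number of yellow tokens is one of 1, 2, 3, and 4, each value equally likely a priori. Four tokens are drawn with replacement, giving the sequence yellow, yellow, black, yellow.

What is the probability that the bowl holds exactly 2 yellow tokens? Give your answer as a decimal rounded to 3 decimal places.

0.164

For each hypothesis, P(data | H) works out to: P(data | r = 1) = (1/5)(1/5)(4/5)(1/5) = 0.0064; P(data | r = 2) = (2/5)(2/5)(3/5)(2/5) = 0.0384; P(data | r = 3) = (3/5)(3/5)(2/5)(3/5) = 0.0864; P(data | r = 4) = (4/5)(4/5)(1/5)(4/5) = 0.1024.
The prior-weighted likelihoods are 1/4 · 0.0064 = 0.0016, 1/4 · 0.0384 = 0.0096, 1/4 · 0.0864 = 0.0216, 1/4 · 0.1024 = 0.0256; these sum to 0.0584.
So P(r = 2 | data) = (0.0096) / (0.0584) = 0.16438.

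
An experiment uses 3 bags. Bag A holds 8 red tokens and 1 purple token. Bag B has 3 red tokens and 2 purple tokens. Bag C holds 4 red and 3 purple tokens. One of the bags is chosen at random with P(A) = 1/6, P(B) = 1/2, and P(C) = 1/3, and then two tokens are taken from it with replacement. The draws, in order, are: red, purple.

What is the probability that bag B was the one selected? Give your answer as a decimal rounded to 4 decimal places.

0.5502

For each hypothesis, P(data | H) works out to: P(data | bag A) = (8/9)(1/9) = 0.098765; P(data | bag B) = (3/5)(2/5) = 0.24; P(data | bag C) = (4/7)(3/7) = 0.2449.
Weighting by the prior gives 1/6 · 0.098765 = 0.016461, 1/2 · 0.24 = 0.12, 1/3 · 0.2449 = 0.081633; with total 0.21809.
Hence P(bag B | data) = (0.12) / (0.21809) = 0.55022.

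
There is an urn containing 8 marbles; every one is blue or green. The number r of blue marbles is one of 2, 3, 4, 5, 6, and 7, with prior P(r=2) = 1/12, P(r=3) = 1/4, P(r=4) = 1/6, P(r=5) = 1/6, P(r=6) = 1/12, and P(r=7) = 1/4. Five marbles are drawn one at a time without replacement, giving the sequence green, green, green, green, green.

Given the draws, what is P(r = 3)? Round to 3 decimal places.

0.333

Under each hypothesis, the probability of the observed sequence is: P(data | r = 2) = (6/8)(5/7)(4/6)(3/5)(2/4) = 3/28; P(data | r = 3) = (5/8)(4/7)(3/6)(2/5)(1/4) = 1/56; P(data | r = 4) = (4/8)(3/7)(2/6)(1/5)(0/4) = 0; P(data | r = 5) = (3/8)(2/7)(1/6)(0/5) = 0; P(data | r = 6) = (2/8)(1/7)(0/6) = 0; P(data | r = 7) = (1/8)(0/7) = 0.
The prior-weighted likelihoods are 1/12 · 3/28 = 1/112, 1/4 · 1/56 = 1/224, 1/6 · 0 = 0, 1/6 · 0 = 0, 1/12 · 0 = 0, 1/4 · 0 = 0; summing to 3/224.
Therefore the posterior P(r = 3 | data) = (1/224) / (3/224) = 1/3.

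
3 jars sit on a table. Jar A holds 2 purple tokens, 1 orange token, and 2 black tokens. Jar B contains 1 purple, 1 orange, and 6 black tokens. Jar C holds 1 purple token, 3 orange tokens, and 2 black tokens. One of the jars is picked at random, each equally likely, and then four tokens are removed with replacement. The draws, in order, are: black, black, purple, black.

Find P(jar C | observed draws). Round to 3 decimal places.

Under each hypothesis, the probability of the observed sequence is: P(data | jar A) = (2/5)(2/5)(2/5)(2/5) = 0.0256; P(data | jar B) = (6/8)(6/8)(1/8)(6/8) = 0.052734; P(data | jar C) = (2/6)(2/6)(1/6)(2/6) = 0.0061728.
Weighting by the prior gives 1/3 · 0.0256 = 0.0085333, 1/3 · 0.052734 = 0.017578, 1/3 · 0.0061728 = 0.0020576; these sum to 0.028169.
So P(jar C | data) = (0.0020576) / (0.028169) = 0.073045.

0.073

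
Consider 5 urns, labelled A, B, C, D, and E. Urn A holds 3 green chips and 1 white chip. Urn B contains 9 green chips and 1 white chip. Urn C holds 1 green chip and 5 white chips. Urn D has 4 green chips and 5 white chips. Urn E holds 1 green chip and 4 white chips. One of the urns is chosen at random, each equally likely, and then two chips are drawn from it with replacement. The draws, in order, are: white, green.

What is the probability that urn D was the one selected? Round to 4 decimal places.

0.2999

For each hypothesis, P(data | H) works out to: P(data | urn A) = (1/4)(3/4) = 0.1875; P(data | urn B) = (1/10)(9/10) = 0.09; P(data | urn C) = (5/6)(1/6) = 0.13889; P(data | urn D) = (5/9)(4/9) = 0.24691; P(data | urn E) = (4/5)(1/5) = 0.16.
Weighting by the prior gives 1/5 · 0.1875 = 0.0375, 1/5 · 0.09 = 0.018, 1/5 · 0.13889 = 0.027778, 1/5 · 0.24691 = 0.049383, 1/5 · 0.16 = 0.032; summing to 0.16466.
Hence P(urn D | data) = (0.049383) / (0.16466) = 0.29991.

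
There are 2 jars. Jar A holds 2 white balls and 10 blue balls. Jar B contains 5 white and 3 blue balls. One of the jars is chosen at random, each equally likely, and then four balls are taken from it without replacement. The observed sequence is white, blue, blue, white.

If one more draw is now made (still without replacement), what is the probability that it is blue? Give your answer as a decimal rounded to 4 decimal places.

Compute the likelihood of the observed sequence for each case: P(data | jar A) = (2/12)(10/11)(9/10)(1/9) = 1/66; P(data | jar B) = (5/8)(3/7)(2/6)(4/5) = 1/14.
Weighting by the prior gives 1/2 · 1/66 = 1/132, 1/2 · 1/14 = 1/28; these sum to 10/231.
Normalising, the posterior is P(jar A | data) = 7/40, P(jar B | data) = 33/40.
So P(blue next | data) = Σ P(blue next | H) P(H | data) = (1)(7/40) + (1/4)(33/40) = 61/160.

0.3813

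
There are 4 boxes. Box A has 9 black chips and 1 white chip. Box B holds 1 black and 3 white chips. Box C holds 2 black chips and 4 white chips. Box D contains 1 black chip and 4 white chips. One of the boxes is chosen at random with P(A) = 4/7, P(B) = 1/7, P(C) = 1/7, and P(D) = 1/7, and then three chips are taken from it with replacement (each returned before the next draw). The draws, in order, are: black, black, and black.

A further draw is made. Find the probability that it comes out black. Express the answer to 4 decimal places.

Compute the likelihood of the observed sequence for each case: P(data | box A) = (9/10)(9/10)(9/10) = 0.729; P(data | box B) = (1/4)(1/4)(1/4) = 0.015625; P(data | box C) = (2/6)(2/6)(2/6) = 0.037037; P(data | box D) = (1/5)(1/5)(1/5) = 0.008.
Weighting by the prior gives 4/7 · 0.729 = 0.41657, 1/7 · 0.015625 = 0.0022321, 1/7 · 0.037037 = 0.005291, 1/7 · 0.008 = 0.0011429; these sum to 0.42524.
The posterior is then P(box A | data) = 0.97962, P(box B | data) = 0.0052492, P(box C | data) = 0.012442, P(box D | data) = 0.0026876.
The predictive probability is P(black next | data) = (9/10)(0.97962) + (1/4)(0.0052492) + (1/3)(0.012442) + (1/5)(0.0026876) = 0.88766.

0.8877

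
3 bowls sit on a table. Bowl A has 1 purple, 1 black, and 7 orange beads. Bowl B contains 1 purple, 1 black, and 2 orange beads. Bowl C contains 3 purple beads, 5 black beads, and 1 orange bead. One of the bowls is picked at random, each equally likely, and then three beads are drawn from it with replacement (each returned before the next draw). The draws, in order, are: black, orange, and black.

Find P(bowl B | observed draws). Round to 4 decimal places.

The likelihood of the observed sequence under each hypothesis: P(data | bowl A) = (1/9)(7/9)(1/9) = 0.0096022; P(data | bowl B) = (1/4)(2/4)(1/4) = 0.03125; P(data | bowl C) = (5/9)(1/9)(5/9) = 0.034294.
Weighting by the prior gives 1/3 · 0.0096022 = 0.0032007, 1/3 · 0.03125 = 0.010417, 1/3 · 0.034294 = 0.011431; summing to 0.025049.
Therefore the posterior P(bowl B | data) = (0.010417) / (0.025049) = 0.41586.

0.4159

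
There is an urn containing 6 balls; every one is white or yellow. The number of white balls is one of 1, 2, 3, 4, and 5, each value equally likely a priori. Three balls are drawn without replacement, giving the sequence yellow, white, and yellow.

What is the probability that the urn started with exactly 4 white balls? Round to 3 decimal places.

0.114

Compute the likelihood of the observed sequence for each case: P(data | r = 1) = (5/6)(1/5)(4/4) = 1/6; P(data | r = 2) = (4/6)(2/5)(3/4) = 1/5; P(data | r = 3) = (3/6)(3/5)(2/4) = 3/20; P(data | r = 4) = (2/6)(4/5)(1/4) = 1/15; P(data | r = 5) = (1/6)(5/5)(0/4) = 0.
Multiplying each by its prior: 1/5 · 1/6 = 1/30, 1/5 · 1/5 = 1/25, 1/5 · 3/20 = 3/100, 1/5 · 1/15 = 1/75, 1/5 · 0 = 0; these sum to 7/60.
By Bayes' rule, P(r = 4 | data) = (1/75) / (7/60) = 4/35.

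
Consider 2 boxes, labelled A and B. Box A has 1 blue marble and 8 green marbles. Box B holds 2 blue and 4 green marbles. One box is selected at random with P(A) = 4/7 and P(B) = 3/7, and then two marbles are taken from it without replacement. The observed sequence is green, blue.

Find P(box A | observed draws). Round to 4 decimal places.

The likelihood of the observed sequence under each hypothesis: P(data | box A) = (8/9)(1/8) = 1/9; P(data | box B) = (4/6)(2/5) = 4/15.
Multiplying each by its prior: 4/7 · 1/9 = 4/63, 3/7 · 4/15 = 4/35; summing to 8/45.
Therefore the posterior P(box A | data) = (4/63) / (8/45) = 5/14.

0.3571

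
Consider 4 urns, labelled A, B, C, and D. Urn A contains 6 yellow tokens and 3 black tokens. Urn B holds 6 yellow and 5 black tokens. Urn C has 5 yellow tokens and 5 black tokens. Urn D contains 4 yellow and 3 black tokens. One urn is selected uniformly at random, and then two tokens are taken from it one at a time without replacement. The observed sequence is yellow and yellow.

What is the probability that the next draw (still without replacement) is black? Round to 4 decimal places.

For each hypothesis, P(data | H) works out to: P(data | urn A) = (6/9)(5/8) = 0.41667; P(data | urn B) = (6/11)(5/10) = 0.27273; P(data | urn C) = (5/10)(4/9) = 0.22222; P(data | urn D) = (4/7)(3/6) = 0.28571.
Multiplying each by its prior: 1/4 · 0.41667 = 0.10417, 1/4 · 0.27273 = 0.068182, 1/4 · 0.22222 = 0.055556, 1/4 · 0.28571 = 0.071429; with total 0.29933.
The posterior is then P(urn A | data) = 0.348, P(urn B | data) = 0.22778, P(urn C | data) = 0.1856, P(urn D | data) = 0.23863.
The predictive probability is P(black next | data) = (3/7)(0.348) + (5/9)(0.22778) + (5/8)(0.1856) + (3/5)(0.23863) = 0.53486.

0.5349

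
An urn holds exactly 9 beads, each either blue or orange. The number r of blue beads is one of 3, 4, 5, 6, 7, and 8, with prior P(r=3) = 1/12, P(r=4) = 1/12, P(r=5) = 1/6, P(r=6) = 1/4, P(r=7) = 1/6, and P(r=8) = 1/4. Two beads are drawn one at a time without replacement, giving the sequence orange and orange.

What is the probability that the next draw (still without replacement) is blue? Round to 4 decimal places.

0.6339

Compute the likelihood of the observed sequence for each case: P(data | r = 3) = (6/9)(5/8) = 5/12; P(data | r = 4) = (5/9)(4/8) = 5/18; P(data | r = 5) = (4/9)(3/8) = 1/6; P(data | r = 6) = (3/9)(2/8) = 1/12; P(data | r = 7) = (2/9)(1/8) = 1/36; P(data | r = 8) = (1/9)(0/8) = 0.
The prior-weighted likelihoods are 1/12 · 5/12 = 5/144, 1/12 · 5/18 = 5/216, 1/6 · 1/6 = 1/36, 1/4 · 1/12 = 1/48, 1/6 · 1/36 = 1/216, 1/4 · 0 = 0; with total 1/9.
Dividing through by the total gives posterior P(r = 3 | data) = 5/16, P(r = 4 | data) = 5/24, P(r = 5 | data) = 1/4, P(r = 6 | data) = 3/16, P(r = 7 | data) = 1/24, P(r = 8 | data) = 0.
So P(blue next | data) = Σ P(blue next | H) P(H | data) = (3/7)(5/16) + (4/7)(5/24) + (5/7)(1/4) + (6/7)(3/16) + (1)(1/24) = 71/112.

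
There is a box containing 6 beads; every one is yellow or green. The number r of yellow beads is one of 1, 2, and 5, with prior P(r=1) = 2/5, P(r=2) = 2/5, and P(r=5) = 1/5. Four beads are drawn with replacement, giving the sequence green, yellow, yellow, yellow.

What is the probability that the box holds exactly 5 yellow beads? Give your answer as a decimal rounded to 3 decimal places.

0.628

Compute the likelihood of the observed sequence for each case: P(data | r = 1) = (5/6)(1/6)(1/6)(1/6) = 0.003858; P(data | r = 2) = (4/6)(2/6)(2/6)(2/6) = 0.024691; P(data | r = 5) = (1/6)(5/6)(5/6)(5/6) = 0.096451.
The prior-weighted likelihoods are 2/5 · 0.003858 = 0.0015432, 2/5 · 0.024691 = 0.0098765, 1/5 · 0.096451 = 0.01929; with total 0.03071.
By Bayes' rule, P(r = 5 | data) = (0.01929) / (0.03071) = 0.62814.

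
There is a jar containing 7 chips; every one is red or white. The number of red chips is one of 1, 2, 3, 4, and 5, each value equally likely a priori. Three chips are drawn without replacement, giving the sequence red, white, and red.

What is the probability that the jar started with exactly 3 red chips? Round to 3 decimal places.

The likelihood of the observed sequence under each hypothesis: P(data | r = 1) = (1/7)(6/6)(0/5) = 0; P(data | r = 2) = (2/7)(5/6)(1/5) = 1/21; P(data | r = 3) = (3/7)(4/6)(2/5) = 4/35; P(data | r = 4) = (4/7)(3/6)(3/5) = 6/35; P(data | r = 5) = (5/7)(2/6)(4/5) = 4/21.
Multiplying each by its prior: 1/5 · 0 = 0, 1/5 · 1/21 = 1/105, 1/5 · 4/35 = 4/175, 1/5 · 6/35 = 6/175, 1/5 · 4/21 = 4/105; with total 11/105.
So P(r = 3 | data) = (4/175) / (11/105) = 12/55.

0.218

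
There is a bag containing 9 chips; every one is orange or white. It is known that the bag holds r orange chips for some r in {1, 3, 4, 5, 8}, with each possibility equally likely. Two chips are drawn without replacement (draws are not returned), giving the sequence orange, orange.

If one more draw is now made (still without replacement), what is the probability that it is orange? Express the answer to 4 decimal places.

0.6474

The likelihood of the observed sequence under each hypothesis: P(data | r = 1) = (1/9)(0/8) = 0; P(data | r = 3) = (3/9)(2/8) = 1/12; P(data | r = 4) = (4/9)(3/8) = 1/6; P(data | r = 5) = (5/9)(4/8) = 5/18; P(data | r = 8) = (8/9)(7/8) = 7/9.
Weighting by the prior gives 1/5 · 0 = 0, 1/5 · 1/12 = 1/60, 1/5 · 1/6 = 1/30, 1/5 · 5/18 = 1/18, 1/5 · 7/9 = 7/45; with total 47/180.
Normalising, the posterior is P(r = 1 | data) = 0, P(r = 3 | data) = 3/47, P(r = 4 | data) = 6/47, P(r = 5 | data) = 10/47, P(r = 8 | data) = 28/47.
So P(orange next | data) = Σ P(orange next | H) P(H | data) = (1/7)(3/47) + (2/7)(6/47) + (3/7)(10/47) + (6/7)(28/47) = 213/329.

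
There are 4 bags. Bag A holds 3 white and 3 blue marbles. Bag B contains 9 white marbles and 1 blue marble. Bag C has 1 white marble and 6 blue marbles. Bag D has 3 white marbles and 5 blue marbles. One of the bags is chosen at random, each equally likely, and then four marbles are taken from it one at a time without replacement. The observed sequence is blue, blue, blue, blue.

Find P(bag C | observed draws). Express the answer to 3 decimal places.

0.857

The likelihood of the observed sequence under each hypothesis: P(data | bag A) = (3/6)(2/5)(1/4)(0/3) = 0; P(data | bag B) = (1/10)(0/9) = 0; P(data | bag C) = (6/7)(5/6)(4/5)(3/4) = 3/7; P(data | bag D) = (5/8)(4/7)(3/6)(2/5) = 1/14.
The prior-weighted likelihoods are 1/4 · 0 = 0, 1/4 · 0 = 0, 1/4 · 3/7 = 3/28, 1/4 · 1/14 = 1/56; with total 1/8.
Hence P(bag C | data) = (3/28) / (1/8) = 6/7.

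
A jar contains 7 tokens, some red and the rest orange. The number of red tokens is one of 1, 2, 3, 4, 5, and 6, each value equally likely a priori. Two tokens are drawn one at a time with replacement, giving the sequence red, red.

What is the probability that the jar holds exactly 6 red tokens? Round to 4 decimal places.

0.3956

Under each hypothesis, the probability of the observed sequence is: P(data | r = 1) = (1/7)(1/7) = 1/49; P(data | r = 2) = (2/7)(2/7) = 4/49; P(data | r = 3) = (3/7)(3/7) = 9/49; P(data | r = 4) = (4/7)(4/7) = 16/49; P(data | r = 5) = (5/7)(5/7) = 25/49; P(data | r = 6) = (6/7)(6/7) = 36/49.
Multiplying each by its prior: 1/6 · 1/49 = 1/294, 1/6 · 4/49 = 2/147, 1/6 · 9/49 = 3/98, 1/6 · 16/49 = 8/147, 1/6 · 25/49 = 25/294, 1/6 · 36/49 = 6/49; these sum to 13/42.
Hence P(r = 6 | data) = (6/49) / (13/42) = 36/91.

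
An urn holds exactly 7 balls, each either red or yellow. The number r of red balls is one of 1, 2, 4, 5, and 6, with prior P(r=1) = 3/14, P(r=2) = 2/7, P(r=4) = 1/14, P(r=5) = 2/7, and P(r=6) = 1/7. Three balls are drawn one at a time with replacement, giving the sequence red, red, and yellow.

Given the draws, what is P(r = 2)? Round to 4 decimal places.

Under each hypothesis, the probability of the observed sequence is: P(data | r = 1) = (1/7)(1/7)(6/7) = 0.017493; P(data | r = 2) = (2/7)(2/7)(5/7) = 0.058309; P(data | r = 4) = (4/7)(4/7)(3/7) = 0.13994; P(data | r = 5) = (5/7)(5/7)(2/7) = 0.14577; P(data | r = 6) = (6/7)(6/7)(1/7) = 0.10496.
Multiplying each by its prior: 3/14 · 0.017493 = 0.0037484, 2/7 · 0.058309 = 0.01666, 1/14 · 0.13994 = 0.0099958, 2/7 · 0.14577 = 0.041649, 1/7 · 0.10496 = 0.014994; summing to 0.087047.
Therefore the posterior P(r = 2 | data) = (0.01666) / (0.087047) = 0.19139.

0.1914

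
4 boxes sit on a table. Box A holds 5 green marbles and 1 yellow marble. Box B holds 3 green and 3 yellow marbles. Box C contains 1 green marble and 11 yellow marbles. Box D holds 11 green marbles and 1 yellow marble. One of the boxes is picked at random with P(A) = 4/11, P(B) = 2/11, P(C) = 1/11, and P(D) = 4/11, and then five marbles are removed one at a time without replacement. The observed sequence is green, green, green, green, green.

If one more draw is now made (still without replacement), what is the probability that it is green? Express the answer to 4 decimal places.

For each hypothesis, P(data | H) works out to: P(data | box A) = (5/6)(4/5)(3/4)(2/3)(1/2) = 1/6; P(data | box B) = (3/6)(2/5)(1/4)(0/3) = 0; P(data | box C) = (1/12)(0/11) = 0; P(data | box D) = (11/12)(10/11)(9/10)(8/9)(7/8) = 7/12.
Weighting by the prior gives 4/11 · 1/6 = 2/33, 2/11 · 0 = 0, 1/11 · 0 = 0, 4/11 · 7/12 = 7/33; summing to 3/11.
The posterior is then P(box A | data) = 2/9, P(box B | data) = 0, P(box C | data) = 0, P(box D | data) = 7/9.
Averaging over the posterior, P(green next | data) = (0)(2/9) + (6/7)(7/9) = 2/3.

0.6667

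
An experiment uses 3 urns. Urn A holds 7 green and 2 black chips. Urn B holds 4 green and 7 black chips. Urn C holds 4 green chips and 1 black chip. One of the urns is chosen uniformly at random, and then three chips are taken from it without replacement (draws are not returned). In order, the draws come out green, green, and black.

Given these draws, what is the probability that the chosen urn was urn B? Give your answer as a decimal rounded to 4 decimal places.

Under each hypothesis, the probability of the observed sequence is: P(data | urn A) = (7/9)(6/8)(2/7) = 1/6; P(data | urn B) = (4/11)(3/10)(7/9) = 14/165; P(data | urn C) = (4/5)(3/4)(1/3) = 1/5.
Multiplying each by its prior: 1/3 · 1/6 = 1/18, 1/3 · 14/165 = 14/495, 1/3 · 1/5 = 1/15; these sum to 149/990.
Hence P(urn B | data) = (14/495) / (149/990) = 28/149.

0.1879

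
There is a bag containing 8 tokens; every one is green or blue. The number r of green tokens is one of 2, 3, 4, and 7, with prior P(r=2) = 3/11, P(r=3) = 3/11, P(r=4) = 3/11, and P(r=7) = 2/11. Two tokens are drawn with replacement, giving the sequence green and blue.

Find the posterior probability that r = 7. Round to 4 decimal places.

0.0979

Under each hypothesis, the probability of the observed sequence is: P(data | r = 2) = (2/8)(6/8) = 3/16; P(data | r = 3) = (3/8)(5/8) = 15/64; P(data | r = 4) = (4/8)(4/8) = 1/4; P(data | r = 7) = (7/8)(1/8) = 7/64.
Multiplying each by its prior: 3/11 · 3/16 = 9/176, 3/11 · 15/64 = 45/704, 3/11 · 1/4 = 3/44, 2/11 · 7/64 = 7/352; with total 13/64.
Therefore the posterior P(r = 7 | data) = (7/352) / (13/64) = 14/143.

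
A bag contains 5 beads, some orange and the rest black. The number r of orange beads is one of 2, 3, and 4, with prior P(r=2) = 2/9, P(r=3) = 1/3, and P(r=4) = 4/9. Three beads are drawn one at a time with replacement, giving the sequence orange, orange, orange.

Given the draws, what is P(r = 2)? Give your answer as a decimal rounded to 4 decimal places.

Compute the likelihood of the observed sequence for each case: P(data | r = 2) = (2/5)(2/5)(2/5) = 0.064; P(data | r = 3) = (3/5)(3/5)(3/5) = 0.216; P(data | r = 4) = (4/5)(4/5)(4/5) = 0.512.
Multiplying each by its prior: 2/9 · 0.064 = 0.014222, 1/3 · 0.216 = 0.072, 4/9 · 0.512 = 0.22756; summing to 0.31378.
Hence P(r = 2 | data) = (0.014222) / (0.31378) = 0.045326.

0.0453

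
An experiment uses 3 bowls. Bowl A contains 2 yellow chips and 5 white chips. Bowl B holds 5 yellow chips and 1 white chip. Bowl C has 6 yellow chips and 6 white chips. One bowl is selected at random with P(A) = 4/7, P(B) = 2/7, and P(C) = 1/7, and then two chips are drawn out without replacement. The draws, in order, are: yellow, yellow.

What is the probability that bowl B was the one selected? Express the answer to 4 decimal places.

Under each hypothesis, the probability of the observed sequence is: P(data | bowl A) = (2/7)(1/6) = 0.047619; P(data | bowl B) = (5/6)(4/5) = 0.66667; P(data | bowl C) = (6/12)(5/11) = 0.22727.
The prior-weighted likelihoods are 4/7 · 0.047619 = 0.027211, 2/7 · 0.66667 = 0.19048, 1/7 · 0.22727 = 0.032468; with total 0.25015.
Therefore the posterior P(bowl B | data) = (0.19048) / (0.25015) = 0.76143.

0.7614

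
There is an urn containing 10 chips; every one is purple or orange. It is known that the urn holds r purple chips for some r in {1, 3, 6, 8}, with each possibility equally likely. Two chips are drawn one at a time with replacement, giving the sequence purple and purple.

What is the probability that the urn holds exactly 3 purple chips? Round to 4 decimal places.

Under each hypothesis, the probability of the observed sequence is: P(data | r = 1) = (1/10)(1/10) = 1/100; P(data | r = 3) = (3/10)(3/10) = 9/100; P(data | r = 6) = (6/10)(6/10) = 9/25; P(data | r = 8) = (8/10)(8/10) = 16/25.
Multiplying each by its prior: 1/4 · 1/100 = 1/400, 1/4 · 9/100 = 9/400, 1/4 · 9/25 = 9/100, 1/4 · 16/25 = 4/25; summing to 11/40.
So P(r = 3 | data) = (9/400) / (11/40) = 9/110.

0.0818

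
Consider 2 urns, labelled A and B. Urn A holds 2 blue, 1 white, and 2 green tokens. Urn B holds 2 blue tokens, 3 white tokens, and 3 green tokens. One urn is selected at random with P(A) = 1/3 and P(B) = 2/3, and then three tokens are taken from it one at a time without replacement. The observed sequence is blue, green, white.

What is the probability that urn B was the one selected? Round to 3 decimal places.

The likelihood of the observed sequence under each hypothesis: P(data | urn A) = (2/5)(2/4)(1/3) = 0.066667; P(data | urn B) = (2/8)(3/7)(3/6) = 0.053571.
The prior-weighted likelihoods are 1/3 · 0.066667 = 0.022222, 2/3 · 0.053571 = 0.035714; these sum to 0.057937.
So P(urn B | data) = (0.035714) / (0.057937) = 0.61644.

0.616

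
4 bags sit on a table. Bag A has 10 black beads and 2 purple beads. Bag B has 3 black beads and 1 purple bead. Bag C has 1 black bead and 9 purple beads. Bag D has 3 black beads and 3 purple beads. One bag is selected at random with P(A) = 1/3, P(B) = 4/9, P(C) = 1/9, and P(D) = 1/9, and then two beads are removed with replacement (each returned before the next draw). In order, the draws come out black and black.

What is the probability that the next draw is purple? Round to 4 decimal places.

Compute the likelihood of the observed sequence for each case: P(data | bag A) = (10/12)(10/12) = 0.69444; P(data | bag B) = (3/4)(3/4) = 0.5625; P(data | bag C) = (1/10)(1/10) = 0.01; P(data | bag D) = (3/6)(3/6) = 0.25.
The prior-weighted likelihoods are 1/3 · 0.69444 = 0.23148, 4/9 · 0.5625 = 0.25, 1/9 · 0.01 = 0.0011111, 1/9 · 0.25 = 0.027778; summing to 0.51037.
Normalising, the posterior is P(bag A | data) = 0.45356, P(bag B | data) = 0.48984, P(bag C | data) = 0.0021771, P(bag D | data) = 0.054427.
Averaging over the posterior, P(purple next | data) = (1/6)(0.45356) + (1/4)(0.48984) + (9/10)(0.0021771) + (1/2)(0.054427) = 0.22723.

0.2272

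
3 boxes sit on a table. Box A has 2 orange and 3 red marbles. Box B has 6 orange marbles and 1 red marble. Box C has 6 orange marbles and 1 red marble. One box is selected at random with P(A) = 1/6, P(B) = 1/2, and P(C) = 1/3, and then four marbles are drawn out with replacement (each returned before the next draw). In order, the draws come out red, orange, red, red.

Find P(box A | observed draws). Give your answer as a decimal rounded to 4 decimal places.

For each hypothesis, P(data | H) works out to: P(data | box A) = (3/5)(2/5)(3/5)(3/5) = 0.0864; P(data | box B) = (1/7)(6/7)(1/7)(1/7) = 0.002499; P(data | box C) = (1/7)(6/7)(1/7)(1/7) = 0.002499.
The prior-weighted likelihoods are 1/6 · 0.0864 = 0.0144, 1/2 · 0.002499 = 0.0012495, 1/3 · 0.002499 = 0.00083299; these sum to 0.016482.
Therefore the posterior P(box A | data) = (0.0144) / (0.016482) = 0.87366.

0.8737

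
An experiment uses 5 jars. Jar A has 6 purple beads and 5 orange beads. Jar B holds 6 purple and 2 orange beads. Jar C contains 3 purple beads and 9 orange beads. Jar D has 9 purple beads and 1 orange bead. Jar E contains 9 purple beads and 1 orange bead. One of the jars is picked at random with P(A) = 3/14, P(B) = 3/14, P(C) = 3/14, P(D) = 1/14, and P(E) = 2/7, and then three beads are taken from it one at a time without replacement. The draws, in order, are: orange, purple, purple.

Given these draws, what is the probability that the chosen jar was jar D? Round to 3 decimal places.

0.062

The likelihood of the observed sequence under each hypothesis: P(data | jar A) = (5/11)(6/10)(5/9) = 0.15152; P(data | jar B) = (2/8)(6/7)(5/6) = 0.17857; P(data | jar C) = (9/12)(3/11)(2/10) = 0.040909; P(data | jar D) = (1/10)(9/9)(8/8) = 0.1; P(data | jar E) = (1/10)(9/9)(8/8) = 0.1.
Weighting by the prior gives 3/14 · 0.15152 = 0.032468, 3/14 · 0.17857 = 0.038265, 3/14 · 0.040909 = 0.0087662, 1/14 · 0.1 = 0.0071429, 2/7 · 0.1 = 0.028571; summing to 0.11521.
Hence P(jar D | data) = (0.0071429) / (0.11521) = 0.061997.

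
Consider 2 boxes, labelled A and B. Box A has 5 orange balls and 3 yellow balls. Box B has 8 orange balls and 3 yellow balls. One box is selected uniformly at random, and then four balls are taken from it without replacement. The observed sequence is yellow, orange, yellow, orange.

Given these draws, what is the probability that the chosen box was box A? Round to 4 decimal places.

0.6274

Compute the likelihood of the observed sequence for each case: P(data | box A) = (3/8)(5/7)(2/6)(4/5) = 0.071429; P(data | box B) = (3/11)(8/10)(2/9)(7/8) = 0.042424.
Multiplying each by its prior: 1/2 · 0.071429 = 0.035714, 1/2 · 0.042424 = 0.021212; with total 0.056926.
Therefore the posterior P(box A | data) = (0.035714) / (0.056926) = 0.62738.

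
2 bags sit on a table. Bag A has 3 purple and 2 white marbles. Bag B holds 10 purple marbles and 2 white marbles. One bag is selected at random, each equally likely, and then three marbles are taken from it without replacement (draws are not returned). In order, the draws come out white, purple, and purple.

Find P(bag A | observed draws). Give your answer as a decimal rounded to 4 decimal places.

0.5946

The likelihood of the observed sequence under each hypothesis: P(data | bag A) = (2/5)(3/4)(2/3) = 1/5; P(data | bag B) = (2/12)(10/11)(9/10) = 3/22.
Weighting by the prior gives 1/2 · 1/5 = 1/10, 1/2 · 3/22 = 3/44; these sum to 37/220.
So P(bag A | data) = (1/10) / (37/220) = 22/37.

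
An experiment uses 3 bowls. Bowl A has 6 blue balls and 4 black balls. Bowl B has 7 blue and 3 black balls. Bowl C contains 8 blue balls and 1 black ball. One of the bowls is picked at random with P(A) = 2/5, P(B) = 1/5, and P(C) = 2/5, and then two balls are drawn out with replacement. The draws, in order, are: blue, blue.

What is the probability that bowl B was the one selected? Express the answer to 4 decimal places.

0.1756

For each hypothesis, P(data | H) works out to: P(data | bowl A) = (6/10)(6/10) = 0.36; P(data | bowl B) = (7/10)(7/10) = 0.49; P(data | bowl C) = (8/9)(8/9) = 0.79012.
Multiplying each by its prior: 2/5 · 0.36 = 0.144, 1/5 · 0.49 = 0.098, 2/5 · 0.79012 = 0.31605; these sum to 0.55805.
So P(bowl B | data) = (0.098) / (0.55805) = 0.17561.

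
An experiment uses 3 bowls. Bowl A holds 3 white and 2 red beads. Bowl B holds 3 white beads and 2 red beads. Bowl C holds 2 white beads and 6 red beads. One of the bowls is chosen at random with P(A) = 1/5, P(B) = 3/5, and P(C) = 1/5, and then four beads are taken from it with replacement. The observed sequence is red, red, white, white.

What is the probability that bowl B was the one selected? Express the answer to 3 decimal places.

For each hypothesis, P(data | H) works out to: P(data | bowl A) = (2/5)(2/5)(3/5)(3/5) = 0.0576; P(data | bowl B) = (2/5)(2/5)(3/5)(3/5) = 0.0576; P(data | bowl C) = (6/8)(6/8)(2/8)(2/8) = 0.035156.
The prior-weighted likelihoods are 1/5 · 0.0576 = 0.01152, 3/5 · 0.0576 = 0.03456, 1/5 · 0.035156 = 0.0070313; summing to 0.053111.
By Bayes' rule, P(bowl B | data) = (0.03456) / (0.053111) = 0.65071.

0.651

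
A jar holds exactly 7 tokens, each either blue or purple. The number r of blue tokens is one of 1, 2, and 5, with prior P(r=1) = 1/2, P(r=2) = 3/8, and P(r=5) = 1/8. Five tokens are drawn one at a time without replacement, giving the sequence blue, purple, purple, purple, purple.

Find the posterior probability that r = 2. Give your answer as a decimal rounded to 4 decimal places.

Compute the likelihood of the observed sequence for each case: P(data | r = 1) = (1/7)(6/6)(5/5)(4/4)(3/3) = 1/7; P(data | r = 2) = (2/7)(5/6)(4/5)(3/4)(2/3) = 2/21; P(data | r = 5) = (5/7)(2/6)(1/5)(0/4) = 0.
The prior-weighted likelihoods are 1/2 · 1/7 = 1/14, 3/8 · 2/21 = 1/28, 1/8 · 0 = 0; with total 3/28.
By Bayes' rule, P(r = 2 | data) = (1/28) / (3/28) = 1/3.

0.3333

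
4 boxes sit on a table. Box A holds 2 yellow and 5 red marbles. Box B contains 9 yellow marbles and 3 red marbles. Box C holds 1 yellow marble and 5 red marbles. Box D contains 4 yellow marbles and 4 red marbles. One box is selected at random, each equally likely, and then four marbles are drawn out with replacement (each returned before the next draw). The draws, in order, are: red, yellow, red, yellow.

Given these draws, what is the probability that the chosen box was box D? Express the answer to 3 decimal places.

Compute the likelihood of the observed sequence for each case: P(data | box A) = (5/7)(2/7)(5/7)(2/7) = 0.041649; P(data | box B) = (3/12)(9/12)(3/12)(9/12) = 0.035156; P(data | box C) = (5/6)(1/6)(5/6)(1/6) = 0.01929; P(data | box D) = (4/8)(4/8)(4/8)(4/8) = 0.0625.
Multiplying each by its prior: 1/4 · 0.041649 = 0.010412, 1/4 · 0.035156 = 0.0087891, 1/4 · 0.01929 = 0.0048225, 1/4 · 0.0625 = 0.015625; these sum to 0.039649.
Hence P(box D | data) = (0.015625) / (0.039649) = 0.39408.

0.394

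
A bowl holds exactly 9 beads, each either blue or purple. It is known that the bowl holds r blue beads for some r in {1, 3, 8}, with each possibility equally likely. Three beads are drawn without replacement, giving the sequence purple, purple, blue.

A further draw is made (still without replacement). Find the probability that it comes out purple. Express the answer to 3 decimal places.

0.795

For each hypothesis, P(data | H) works out to: P(data | r = 1) = (8/9)(7/8)(1/7) = 1/9; P(data | r = 3) = (6/9)(5/8)(3/7) = 5/28; P(data | r = 8) = (1/9)(0/8) = 0.
Multiplying each by its prior: 1/3 · 1/9 = 1/27, 1/3 · 5/28 = 5/84, 1/3 · 0 = 0; these sum to 73/756.
The posterior is then P(r = 1 | data) = 28/73, P(r = 3 | data) = 45/73, P(r = 8 | data) = 0.
So P(purple next | data) = Σ P(purple next | H) P(H | data) = (1)(28/73) + (2/3)(45/73) = 58/73.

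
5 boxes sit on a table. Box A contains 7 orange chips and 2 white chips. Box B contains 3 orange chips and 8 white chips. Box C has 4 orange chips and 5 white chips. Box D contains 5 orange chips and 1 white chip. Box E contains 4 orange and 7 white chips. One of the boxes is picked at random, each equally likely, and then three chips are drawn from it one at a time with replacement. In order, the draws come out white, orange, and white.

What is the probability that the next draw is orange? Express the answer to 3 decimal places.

The likelihood of the observed sequence under each hypothesis: P(data | box A) = (2/9)(7/9)(2/9) = 0.038409; P(data | box B) = (8/11)(3/11)(8/11) = 0.14425; P(data | box C) = (5/9)(4/9)(5/9) = 0.13717; P(data | box D) = (1/6)(5/6)(1/6) = 0.023148; P(data | box E) = (7/11)(4/11)(7/11) = 0.14726.
Weighting by the prior gives 1/5 · 0.038409 = 0.0076818, 1/5 · 0.14425 = 0.02885, 1/5 · 0.13717 = 0.027435, 1/5 · 0.023148 = 0.0046296, 1/5 · 0.14726 = 0.029452; with total 0.098048.
Normalising, the posterior is P(box A | data) = 0.078347, P(box B | data) = 0.29425, P(box C | data) = 0.27981, P(box D | data) = 0.047218, P(box E | data) = 0.30038.
Averaging over the posterior, P(orange next | data) = (7/9)(0.078347) + (3/11)(0.29425) + (4/9)(0.27981) + (5/6)(0.047218) + (4/11)(0.30038) = 0.41412.

0.414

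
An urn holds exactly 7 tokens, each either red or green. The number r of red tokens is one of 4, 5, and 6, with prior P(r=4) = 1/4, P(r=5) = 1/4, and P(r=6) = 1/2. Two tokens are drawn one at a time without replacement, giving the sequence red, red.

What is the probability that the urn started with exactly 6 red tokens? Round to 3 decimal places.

0.652

The likelihood of the observed sequence under each hypothesis: P(data | r = 4) = (4/7)(3/6) = 2/7; P(data | r = 5) = (5/7)(4/6) = 10/21; P(data | r = 6) = (6/7)(5/6) = 5/7.
The prior-weighted likelihoods are 1/4 · 2/7 = 1/14, 1/4 · 10/21 = 5/42, 1/2 · 5/7 = 5/14; these sum to 23/42.
By Bayes' rule, P(r = 6 | data) = (5/14) / (23/42) = 15/23.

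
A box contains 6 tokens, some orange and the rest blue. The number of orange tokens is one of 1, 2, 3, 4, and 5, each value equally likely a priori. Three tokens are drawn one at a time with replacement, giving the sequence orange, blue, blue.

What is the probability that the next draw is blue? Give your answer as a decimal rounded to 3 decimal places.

Under each hypothesis, the probability of the observed sequence is: P(data | r = 1) = (1/6)(5/6)(5/6) = 25/216; P(data | r = 2) = (2/6)(4/6)(4/6) = 4/27; P(data | r = 3) = (3/6)(3/6)(3/6) = 1/8; P(data | r = 4) = (4/6)(2/6)(2/6) = 2/27; P(data | r = 5) = (5/6)(1/6)(1/6) = 5/216.
Weighting by the prior gives 1/5 · 25/216 = 5/216, 1/5 · 4/27 = 4/135, 1/5 · 1/8 = 1/40, 1/5 · 2/27 = 2/135, 1/5 · 5/216 = 1/216; with total 7/72.
The posterior is then P(r = 1 | data) = 5/21, P(r = 2 | data) = 32/105, P(r = 3 | data) = 9/35, P(r = 4 | data) = 16/105, P(r = 5 | data) = 1/21.
Averaging over the posterior, P(blue next | data) = (5/6)(5/21) + (2/3)(32/105) + (1/2)(9/35) + (1/3)(16/105) + (1/6)(1/21) = 53/90.

0.589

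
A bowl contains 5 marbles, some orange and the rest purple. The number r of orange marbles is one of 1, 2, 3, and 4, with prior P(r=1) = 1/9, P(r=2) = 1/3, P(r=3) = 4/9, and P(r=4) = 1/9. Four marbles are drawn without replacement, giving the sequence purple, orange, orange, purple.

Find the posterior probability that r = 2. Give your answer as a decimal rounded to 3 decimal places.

0.429

Under each hypothesis, the probability of the observed sequence is: P(data | r = 1) = (4/5)(1/4)(0/3) = 0; P(data | r = 2) = (3/5)(2/4)(1/3)(2/2) = 1/10; P(data | r = 3) = (2/5)(3/4)(2/3)(1/2) = 1/10; P(data | r = 4) = (1/5)(4/4)(3/3)(0/2) = 0.
The prior-weighted likelihoods are 1/9 · 0 = 0, 1/3 · 1/10 = 1/30, 4/9 · 1/10 = 2/45, 1/9 · 0 = 0; with total 7/90.
Therefore the posterior P(r = 2 | data) = (1/30) / (7/90) = 3/7.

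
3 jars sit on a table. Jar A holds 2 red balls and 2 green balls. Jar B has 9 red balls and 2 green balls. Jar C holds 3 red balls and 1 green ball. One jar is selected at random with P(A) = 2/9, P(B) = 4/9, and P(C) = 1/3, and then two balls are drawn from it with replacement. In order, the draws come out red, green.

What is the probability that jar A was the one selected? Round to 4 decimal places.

0.3017

The likelihood of the observed sequence under each hypothesis: P(data | jar A) = (2/4)(2/4) = 0.25; P(data | jar B) = (9/11)(2/11) = 0.14876; P(data | jar C) = (3/4)(1/4) = 0.1875.
The prior-weighted likelihoods are 2/9 · 0.25 = 0.055556, 4/9 · 0.14876 = 0.066116, 1/3 · 0.1875 = 0.0625; summing to 0.18417.
So P(jar A | data) = (0.055556) / (0.18417) = 0.30165.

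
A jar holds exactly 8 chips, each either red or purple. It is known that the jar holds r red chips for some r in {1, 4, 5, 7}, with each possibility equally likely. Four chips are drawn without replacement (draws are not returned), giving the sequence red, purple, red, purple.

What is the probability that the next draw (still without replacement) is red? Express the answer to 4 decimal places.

0.6136

For each hypothesis, P(data | H) works out to: P(data | r = 1) = (1/8)(7/7)(0/6) = 0; P(data | r = 4) = (4/8)(4/7)(3/6)(3/5) = 3/35; P(data | r = 5) = (5/8)(3/7)(4/6)(2/5) = 1/14; P(data | r = 7) = (7/8)(1/7)(6/6)(0/5) = 0.
Weighting by the prior gives 1/4 · 0 = 0, 1/4 · 3/35 = 3/140, 1/4 · 1/14 = 1/56, 1/4 · 0 = 0; with total 11/280.
Dividing through by the total gives posterior P(r = 1 | data) = 0, P(r = 4 | data) = 6/11, P(r = 5 | data) = 5/11, P(r = 7 | data) = 0.
So P(red next | data) = Σ P(red next | H) P(H | data) = (1/2)(6/11) + (3/4)(5/11) = 27/44.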